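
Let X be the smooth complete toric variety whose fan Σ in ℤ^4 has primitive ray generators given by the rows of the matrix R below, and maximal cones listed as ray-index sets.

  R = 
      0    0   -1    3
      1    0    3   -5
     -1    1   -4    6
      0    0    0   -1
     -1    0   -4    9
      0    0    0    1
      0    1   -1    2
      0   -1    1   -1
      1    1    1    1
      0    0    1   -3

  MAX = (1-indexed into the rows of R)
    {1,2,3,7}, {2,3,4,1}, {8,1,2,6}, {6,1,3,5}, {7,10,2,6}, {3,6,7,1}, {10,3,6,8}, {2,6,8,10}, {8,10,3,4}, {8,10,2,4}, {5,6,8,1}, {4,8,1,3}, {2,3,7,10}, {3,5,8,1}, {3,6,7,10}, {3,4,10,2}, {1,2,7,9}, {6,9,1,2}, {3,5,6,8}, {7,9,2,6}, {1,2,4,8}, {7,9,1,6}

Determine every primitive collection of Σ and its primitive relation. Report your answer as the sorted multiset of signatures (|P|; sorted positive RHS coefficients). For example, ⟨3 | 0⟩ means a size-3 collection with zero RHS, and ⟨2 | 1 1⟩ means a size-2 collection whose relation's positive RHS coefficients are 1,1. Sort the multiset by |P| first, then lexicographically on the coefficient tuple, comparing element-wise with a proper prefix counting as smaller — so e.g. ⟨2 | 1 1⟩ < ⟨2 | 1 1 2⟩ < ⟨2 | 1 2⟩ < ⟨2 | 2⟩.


17 collections generate NE(X_Σ); each relation:

  • {1,10}:  v_{1} + v_{10} = 0  ⇒ sig = ⟨2 | 0⟩
  • {4,6}:  v_{4} + v_{6} = 0  ⇒ sig = ⟨2 | 0⟩
  • {7,8}:  v_{7} + v_{8} = v_{6}  ⇒ sig = ⟨2 | 1⟩
  • {2,5}:  v_{2} + v_{5} = v_{1} + v_{6}  ⇒ sig = ⟨2 | 1 1⟩
  • {4,7}:  v_{4} + v_{7} = v_{2} + v_{3}  ⇒ sig = ⟨2 | 1 1⟩
  • {4,5}:  v_{4} + v_{5} = v_{1} + v_{3} + v_{8}  ⇒ sig = ⟨2 | 1 1 1⟩
  • {4,9}:  v_{4} + v_{9} = v_{1} + v_{2} + v_{7}  ⇒ sig = ⟨2 | 1 1 1⟩
  • {5,10}:  v_{5} + v_{10} = v_{3} + v_{6} + v_{8}  ⇒ sig = ⟨2 | 1 1 1⟩
  • {9,10}:  v_{9} + v_{10} = v_{2} + v_{6} + v_{7}  ⇒ sig = ⟨2 | 1 1 1⟩
  • {5,7}:  v_{5} + v_{7} = v_{1} + v_{3} + 2·v_{6}  ⇒ sig = ⟨2 | 1 1 2⟩
  • {8,9}:  v_{8} + v_{9} = v_{1} + v_{2} + 2·v_{6}  ⇒ sig = ⟨2 | 1 1 2⟩
  • {3,9}:  v_{3} + v_{9} = v_{1} + 2·v_{7}  ⇒ sig = ⟨2 | 1 2⟩
  • {5,9}:  v_{5} + v_{9} = 2·v_{1} + 2·v_{6} + v_{7}  ⇒ sig = ⟨2 | 1 2 2⟩
  • {2,3,8}:  v_{2} + v_{3} + v_{8} = 0  ⇒ sig = ⟨3 | 0⟩
  • {2,3,6}:  v_{2} + v_{3} + v_{6} = v_{7}  ⇒ sig = ⟨3 | 1⟩
  • {1,2,6,7}:  v_{1} + v_{2} + v_{6} + v_{7} = v_{9}  ⇒ sig = ⟨4 | 1⟩
  • {1,3,6,8}:  v_{1} + v_{3} + v_{6} + v_{8} = v_{5}  ⇒ sig = ⟨4 | 1⟩

so the primitive-relation signature multiset is
    ⟨2 | 0⟩
    ⟨2 | 0⟩
    ⟨2 | 1⟩
    ⟨2 | 1 1⟩
    ⟨2 | 1 1⟩
    ⟨2 | 1 1 1⟩
    ⟨2 | 1 1 1⟩
    ⟨2 | 1 1 1⟩
    ⟨2 | 1 1 1⟩
    ⟨2 | 1 1 2⟩
    ⟨2 | 1 1 2⟩
    ⟨2 | 1 2⟩
    ⟨2 | 1 2 2⟩
    ⟨3 | 0⟩
    ⟨3 | 1⟩
    ⟨4 | 1⟩
    ⟨4 | 1⟩


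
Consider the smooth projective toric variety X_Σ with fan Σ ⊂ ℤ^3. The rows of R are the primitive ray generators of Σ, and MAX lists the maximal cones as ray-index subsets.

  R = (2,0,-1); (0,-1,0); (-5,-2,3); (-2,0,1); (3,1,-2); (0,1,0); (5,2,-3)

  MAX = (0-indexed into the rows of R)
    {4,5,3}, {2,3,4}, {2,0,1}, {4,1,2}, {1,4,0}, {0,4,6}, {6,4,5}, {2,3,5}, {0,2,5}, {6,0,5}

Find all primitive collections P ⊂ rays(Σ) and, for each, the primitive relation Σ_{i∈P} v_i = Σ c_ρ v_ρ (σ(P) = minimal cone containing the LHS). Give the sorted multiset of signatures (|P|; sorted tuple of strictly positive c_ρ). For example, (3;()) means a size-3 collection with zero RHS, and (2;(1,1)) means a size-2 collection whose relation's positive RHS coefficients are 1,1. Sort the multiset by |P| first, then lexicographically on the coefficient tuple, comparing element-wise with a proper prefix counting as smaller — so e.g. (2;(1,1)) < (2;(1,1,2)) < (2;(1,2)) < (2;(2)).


9 collections generate NE(X_Σ); each relation:

  P={0,3}:  v_{0} + v_{3} = 0 — sig = (2;())
  P={1,5}:  v_{1} + v_{5} = 0 — sig = (2;())
  P={2,6}:  v_{2} + v_{6} = 0 — sig = (2;())
  P={1,3}:  v_{1} + v_{3} = v_{2} + v_{4} — sig = (2;(1,1))
  P={1,6}:  v_{1} + v_{6} = v_{0} + v_{4} — sig = (2;(1,1))
  P={3,6}:  v_{3} + v_{6} = v_{4} + v_{5} — sig = (2;(1,1))
  P={0,2,4}:  v_{0} + v_{2} + v_{4} = v_{1} — sig = (3;(1))
  P={0,4,5}:  v_{0} + v_{4} + v_{5} = v_{6} — sig = (3;(1))
  P={2,4,5}:  v_{2} + v_{4} + v_{5} = v_{3} — sig = (3;(1))

Sorted signature multiset PRS(X):
{ (2;()) ×3,  (2;(1,1)) ×3,  (3;(1)) ×3 }


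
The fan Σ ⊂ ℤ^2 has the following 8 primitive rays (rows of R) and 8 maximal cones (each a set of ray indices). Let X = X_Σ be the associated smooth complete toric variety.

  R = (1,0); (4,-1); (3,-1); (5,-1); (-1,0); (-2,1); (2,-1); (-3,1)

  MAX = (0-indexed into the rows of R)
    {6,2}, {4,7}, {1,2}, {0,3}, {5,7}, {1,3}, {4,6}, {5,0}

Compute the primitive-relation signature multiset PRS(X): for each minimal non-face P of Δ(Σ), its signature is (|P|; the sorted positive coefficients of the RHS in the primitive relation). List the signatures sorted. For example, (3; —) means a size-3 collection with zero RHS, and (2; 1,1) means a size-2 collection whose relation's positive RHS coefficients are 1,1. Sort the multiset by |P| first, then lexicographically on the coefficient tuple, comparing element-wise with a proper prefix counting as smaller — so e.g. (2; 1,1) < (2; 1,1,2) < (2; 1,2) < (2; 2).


Σ has 20 primitive collections:

  • {0,4}:  v_{0} + v_{4} = 0  ⟹  sig = (2; —)
  • {2,7}:  v_{2} + v_{7} = 0  ⟹  sig = (2; —)
  • {5,6}:  v_{5} + v_{6} = 0  ⟹  sig = (2; —)
  • {0,1}:  v_{0} + v_{1} = v_{3}  ⟹  sig = (2; 1)
  • {0,2}:  v_{0} + v_{2} = v_{1}  ⟹  sig = (2; 1)
  • {0,6}:  v_{0} + v_{6} = v_{2}  ⟹  sig = (2; 1)
  • {0,7}:  v_{0} + v_{7} = v_{5}  ⟹  sig = (2; 1)
  • {1,4}:  v_{1} + v_{4} = v_{2}  ⟹  sig = (2; 1)
  • {1,7}:  v_{1} + v_{7} = v_{0}  ⟹  sig = (2; 1)
  • {2,4}:  v_{2} + v_{4} = v_{6}  ⟹  sig = (2; 1)
  • {2,5}:  v_{2} + v_{5} = v_{0}  ⟹  sig = (2; 1)
  • {3,4}:  v_{3} + v_{4} = v_{1}  ⟹  sig = (2; 1)
  • {4,5}:  v_{4} + v_{5} = v_{7}  ⟹  sig = (2; 1)
  • {6,7}:  v_{6} + v_{7} = v_{4}  ⟹  sig = (2; 1)
  • {3,6}:  v_{3} + v_{6} = v_{1} + v_{2}  ⟹  sig = (2; 1,1)
  • {1,5}:  v_{1} + v_{5} = 2·v_{0}  ⟹  sig = (2; 2)
  • {1,6}:  v_{1} + v_{6} = 2·v_{2}  ⟹  sig = (2; 2)
  • {2,3}:  v_{2} + v_{3} = 2·v_{1}  ⟹  sig = (2; 2)
  • {3,7}:  v_{3} + v_{7} = 2·v_{0}  ⟹  sig = (2; 2)
  • {3,5}:  v_{3} + v_{5} = 3·v_{0}  ⟹  sig = (2; 3)

Hence PRS(X_Σ) =
    |P|=2: 20 collections, coeffs (), (), (), (1), (1), (1), (1), (1), (1), (1), (1), (1), (1), (1), (1,1), (2), (2), (2), (2), (3)


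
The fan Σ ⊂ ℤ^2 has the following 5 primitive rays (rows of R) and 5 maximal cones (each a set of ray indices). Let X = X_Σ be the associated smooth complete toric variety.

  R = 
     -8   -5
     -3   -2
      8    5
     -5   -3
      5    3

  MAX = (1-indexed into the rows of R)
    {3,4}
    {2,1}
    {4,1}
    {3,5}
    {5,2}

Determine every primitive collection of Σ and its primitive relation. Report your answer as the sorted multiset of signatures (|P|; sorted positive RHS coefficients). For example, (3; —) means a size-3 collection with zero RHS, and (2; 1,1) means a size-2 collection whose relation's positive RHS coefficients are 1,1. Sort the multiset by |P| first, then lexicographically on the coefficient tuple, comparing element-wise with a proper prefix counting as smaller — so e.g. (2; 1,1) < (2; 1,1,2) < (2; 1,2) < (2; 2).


The 5 primitive collections of Σ (r=5, n=2):

  • {1,3}:  v_{1} + v_{3} = 0 ; sig = (2; —)
  • {4,5}:  v_{4} + v_{5} = 0 ; sig = (2; —)
  • {1,5}:  v_{1} + v_{5} = v_{2} ; sig = (2; 1)
  • {2,3}:  v_{2} + v_{3} = v_{5} ; sig = (2; 1)
  • {2,4}:  v_{2} + v_{4} = v_{1} ; sig = (2; 1)

Sorted signature multiset PRS(X):
    |P|=2: 5 collections, coeffs (), (), (1), (1), (1)


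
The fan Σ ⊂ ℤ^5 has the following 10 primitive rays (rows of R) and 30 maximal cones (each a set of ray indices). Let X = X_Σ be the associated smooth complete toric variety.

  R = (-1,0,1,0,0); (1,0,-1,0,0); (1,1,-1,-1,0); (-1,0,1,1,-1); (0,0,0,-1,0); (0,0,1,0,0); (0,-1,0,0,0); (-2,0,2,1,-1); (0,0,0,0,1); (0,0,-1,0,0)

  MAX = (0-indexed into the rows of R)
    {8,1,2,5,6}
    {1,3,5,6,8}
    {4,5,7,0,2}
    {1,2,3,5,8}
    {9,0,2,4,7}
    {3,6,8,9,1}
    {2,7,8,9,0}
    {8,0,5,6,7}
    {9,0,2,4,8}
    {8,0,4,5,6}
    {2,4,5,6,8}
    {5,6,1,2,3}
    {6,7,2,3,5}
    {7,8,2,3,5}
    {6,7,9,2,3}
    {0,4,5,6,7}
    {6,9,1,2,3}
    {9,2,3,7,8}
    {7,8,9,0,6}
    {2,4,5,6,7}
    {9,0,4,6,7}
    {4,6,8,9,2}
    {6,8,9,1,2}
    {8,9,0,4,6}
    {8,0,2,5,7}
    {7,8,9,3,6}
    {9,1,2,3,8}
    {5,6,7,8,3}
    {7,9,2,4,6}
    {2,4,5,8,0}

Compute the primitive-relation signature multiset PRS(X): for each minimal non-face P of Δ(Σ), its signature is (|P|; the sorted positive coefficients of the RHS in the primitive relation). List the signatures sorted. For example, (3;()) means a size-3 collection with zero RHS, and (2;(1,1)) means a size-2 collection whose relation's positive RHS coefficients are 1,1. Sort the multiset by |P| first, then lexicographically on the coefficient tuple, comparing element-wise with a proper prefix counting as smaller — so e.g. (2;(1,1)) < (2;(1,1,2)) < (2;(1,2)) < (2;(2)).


|primitive collections| = 10. Relations:

  • {0,1}:  v_{0} + v_{1} = 0 — sig = (2;())
  • {5,9}:  v_{5} + v_{9} = 0 — sig = (2;())
  • {0,3}:  v_{0} + v_{3} = v_{7} — sig = (2;(1))
  • {1,7}:  v_{1} + v_{7} = v_{3} — sig = (2;(1))
  • {1,4}:  v_{1} + v_{4} = v_{2} + v_{6} — sig = (2;(1,1))
  • {3,4}:  v_{3} + v_{4} = v_{2} + v_{6} + v_{7} — sig = (2;(1,1,1))
  • {0,2,6}:  v_{0} + v_{2} + v_{6} = v_{4} — sig = (3;(1))
  • {4,7,8}:  v_{4} + v_{7} + v_{8} = 2·v_{0} — sig = (3;(2))
  • {2,3,6,8}:  v_{2} + v_{3} + v_{6} + v_{8} = 0 — sig = (4;())
  • {2,6,7,8}:  v_{2} + v_{6} + v_{7} + v_{8} = v_{0} — sig = (4;(1))

Sorted signature multiset PRS(X):
    (2;())
    (2;())
    (2;(1))
    (2;(1))
    (2;(1,1))
    (2;(1,1,1))
    (3;(1))
    (3;(2))
    (4;())
    (4;(1))


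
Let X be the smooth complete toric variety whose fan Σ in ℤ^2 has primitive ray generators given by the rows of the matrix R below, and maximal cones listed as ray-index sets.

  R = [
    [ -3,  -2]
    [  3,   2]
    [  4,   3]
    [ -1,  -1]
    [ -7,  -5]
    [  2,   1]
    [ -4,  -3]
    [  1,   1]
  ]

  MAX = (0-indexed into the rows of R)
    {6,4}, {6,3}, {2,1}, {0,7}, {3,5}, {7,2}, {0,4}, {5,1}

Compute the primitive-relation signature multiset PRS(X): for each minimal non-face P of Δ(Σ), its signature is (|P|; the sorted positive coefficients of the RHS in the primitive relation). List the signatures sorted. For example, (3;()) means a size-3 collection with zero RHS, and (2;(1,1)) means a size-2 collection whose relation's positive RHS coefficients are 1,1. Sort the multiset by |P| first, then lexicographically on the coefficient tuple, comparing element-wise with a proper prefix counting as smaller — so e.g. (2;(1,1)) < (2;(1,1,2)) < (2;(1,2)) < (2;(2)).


Minimal non-faces — 20 found among 8 rays, 8 max cones:

  P = {0,1}:  v_{0} + v_{1} = 0  so sig = (2;())
  P = {2,6}:  v_{2} + v_{6} = 0  so sig = (2;())
  P = {3,7}:  v_{3} + v_{7} = 0  so sig = (2;())
  P = {0,2}:  v_{0} + v_{2} = v_{7}  so sig = (2;(1))
  P = {0,3}:  v_{0} + v_{3} = v_{6}  so sig = (2;(1))
  P = {0,5}:  v_{0} + v_{5} = v_{3}  so sig = (2;(1))
  P = {0,6}:  v_{0} + v_{6} = v_{4}  so sig = (2;(1))
  P = {1,3}:  v_{1} + v_{3} = v_{5}  so sig = (2;(1))
  P = {1,4}:  v_{1} + v_{4} = v_{6}  so sig = (2;(1))
  P = {1,6}:  v_{1} + v_{6} = v_{3}  so sig = (2;(1))
  P = {1,7}:  v_{1} + v_{7} = v_{2}  so sig = (2;(1))
  P = {2,3}:  v_{2} + v_{3} = v_{1}  so sig = (2;(1))
  P = {2,4}:  v_{2} + v_{4} = v_{0}  so sig = (2;(1))
  P = {5,7}:  v_{5} + v_{7} = v_{1}  so sig = (2;(1))
  P = {6,7}:  v_{6} + v_{7} = v_{0}  so sig = (2;(1))
  P = {4,5}:  v_{4} + v_{5} = v_{3} + v_{6}  so sig = (2;(1,1))
  P = {2,5}:  v_{2} + v_{5} = 2·v_{1}  so sig = (2;(2))
  P = {3,4}:  v_{3} + v_{4} = 2·v_{6}  so sig = (2;(2))
  P = {4,7}:  v_{4} + v_{7} = 2·v_{0}  so sig = (2;(2))
  P = {5,6}:  v_{5} + v_{6} = 2·v_{3}  so sig = (2;(2))

Hence PRS(X_Σ) =
{ (2;()) ×3,  (2;(1)) ×12,  (2;(1,1)),  (2;(2)) ×4 }


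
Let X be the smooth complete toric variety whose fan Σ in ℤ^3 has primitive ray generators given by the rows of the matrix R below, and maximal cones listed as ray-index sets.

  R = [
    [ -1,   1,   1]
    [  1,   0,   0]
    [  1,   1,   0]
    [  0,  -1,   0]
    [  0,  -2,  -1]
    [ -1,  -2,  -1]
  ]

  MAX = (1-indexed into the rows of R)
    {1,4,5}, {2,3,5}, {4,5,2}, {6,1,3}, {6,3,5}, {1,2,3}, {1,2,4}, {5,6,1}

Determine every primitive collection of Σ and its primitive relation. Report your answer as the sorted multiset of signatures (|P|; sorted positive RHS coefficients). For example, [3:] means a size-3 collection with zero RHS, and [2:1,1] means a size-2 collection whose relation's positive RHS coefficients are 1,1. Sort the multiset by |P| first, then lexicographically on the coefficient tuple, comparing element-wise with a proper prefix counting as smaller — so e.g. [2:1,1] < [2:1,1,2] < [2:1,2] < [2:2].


5 collections generate NE(X_Σ); each relation:

  • {2,6}:  v_{2} + v_{6} = v_{5}  →  sig = [2:1]
  • {3,4}:  v_{3} + v_{4} = v_{2}  →  sig = [2:1]
  • {4,6}:  v_{4} + v_{6} = v_{1} + 2·v_{5}  →  sig = [2:1,2]
  • {1,3,5}:  v_{1} + v_{3} + v_{5} = 0  →  sig = [3:]
  • {1,2,5}:  v_{1} + v_{2} + v_{5} = v_{4}  →  sig = [3:1]

Signatures (|P|; sorted positive RHS coefficients), sorted:
[[2:1], [2:1], [2:1,2], [3:], [3:1]]


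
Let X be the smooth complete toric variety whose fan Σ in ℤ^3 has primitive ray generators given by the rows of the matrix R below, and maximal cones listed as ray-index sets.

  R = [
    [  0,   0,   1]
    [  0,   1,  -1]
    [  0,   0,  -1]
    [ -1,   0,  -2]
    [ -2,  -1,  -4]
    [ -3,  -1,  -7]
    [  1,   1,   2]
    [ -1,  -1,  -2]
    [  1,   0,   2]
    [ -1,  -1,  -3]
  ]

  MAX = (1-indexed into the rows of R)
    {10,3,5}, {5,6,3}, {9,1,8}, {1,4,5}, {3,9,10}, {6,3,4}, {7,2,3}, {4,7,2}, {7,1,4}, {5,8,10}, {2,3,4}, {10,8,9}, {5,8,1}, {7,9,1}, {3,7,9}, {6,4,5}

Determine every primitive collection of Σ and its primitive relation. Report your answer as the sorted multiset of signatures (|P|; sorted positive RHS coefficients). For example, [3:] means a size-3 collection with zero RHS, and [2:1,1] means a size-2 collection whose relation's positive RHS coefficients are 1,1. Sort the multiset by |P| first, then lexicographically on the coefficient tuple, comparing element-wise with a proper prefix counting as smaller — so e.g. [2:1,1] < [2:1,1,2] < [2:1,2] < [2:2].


23 collections generate NE(X_Σ); each relation:

  {1,3}:  v_{1} + v_{3} = 0  ⟹  sig = [2:]
  {4,9}:  v_{4} + v_{9} = 0  ⟹  sig = [2:]
  {7,8}:  v_{7} + v_{8} = 0  ⟹  sig = [2:]
  {1,10}:  v_{1} + v_{10} = v_{8}  ⟹  sig = [2:1]
  {3,8}:  v_{3} + v_{8} = v_{10}  ⟹  sig = [2:1]
  {4,8}:  v_{4} + v_{8} = v_{5}  ⟹  sig = [2:1]
  {5,7}:  v_{5} + v_{7} = v_{4}  ⟹  sig = [2:1]
  {5,9}:  v_{5} + v_{9} = v_{8}  ⟹  sig = [2:1]
  {7,10}:  v_{7} + v_{10} = v_{3}  ⟹  sig = [2:1]
  {1,2}:  v_{1} + v_{2} = v_{4} + v_{7}  ⟹  sig = [2:1,1]
  {1,6}:  v_{1} + v_{6} = v_{4} + v_{5}  ⟹  sig = [2:1,1]
  {2,8}:  v_{2} + v_{8} = v_{3} + v_{4}  ⟹  sig = [2:1,1]
  {2,9}:  v_{2} + v_{9} = v_{3} + v_{7}  ⟹  sig = [2:1,1]
  {4,10}:  v_{4} + v_{10} = v_{3} + v_{5}  ⟹  sig = [2:1,1]
  {6,9}:  v_{6} + v_{9} = v_{3} + v_{5}  ⟹  sig = [2:1,1]
  {2,5}:  v_{2} + v_{5} = v_{3} + 2·v_{4}  ⟹  sig = [2:1,2]
  {2,10}:  v_{2} + v_{10} = 2·v_{3} + v_{4}  ⟹  sig = [2:1,2]
  {6,7}:  v_{6} + v_{7} = v_{3} + 2·v_{4}  ⟹  sig = [2:1,2]
  {6,8}:  v_{6} + v_{8} = v_{3} + 2·v_{5}  ⟹  sig = [2:1,2]
  {6,10}:  v_{6} + v_{10} = 2·v_{3} + 2·v_{5}  ⟹  sig = [2:2,2]
  {2,6}:  v_{2} + v_{6} = 2·v_{3} + 3·v_{4}  ⟹  sig = [2:2,3]
  {3,4,5}:  v_{3} + v_{4} + v_{5} = v_{6}  ⟹  sig = [3:1]
  {3,4,7}:  v_{3} + v_{4} + v_{7} = v_{2}  ⟹  sig = [3:1]

Hence PRS(X_Σ) =
[[2:], [2:], [2:], [2:1], [2:1], [2:1], [2:1], [2:1], [2:1], [2:1,1], [2:1,1], [2:1,1], [2:1,1], [2:1,1], [2:1,1], [2:1,2], [2:1,2], [2:1,2], [2:1,2], [2:2,2], [2:2,3], [3:1], [3:1]]


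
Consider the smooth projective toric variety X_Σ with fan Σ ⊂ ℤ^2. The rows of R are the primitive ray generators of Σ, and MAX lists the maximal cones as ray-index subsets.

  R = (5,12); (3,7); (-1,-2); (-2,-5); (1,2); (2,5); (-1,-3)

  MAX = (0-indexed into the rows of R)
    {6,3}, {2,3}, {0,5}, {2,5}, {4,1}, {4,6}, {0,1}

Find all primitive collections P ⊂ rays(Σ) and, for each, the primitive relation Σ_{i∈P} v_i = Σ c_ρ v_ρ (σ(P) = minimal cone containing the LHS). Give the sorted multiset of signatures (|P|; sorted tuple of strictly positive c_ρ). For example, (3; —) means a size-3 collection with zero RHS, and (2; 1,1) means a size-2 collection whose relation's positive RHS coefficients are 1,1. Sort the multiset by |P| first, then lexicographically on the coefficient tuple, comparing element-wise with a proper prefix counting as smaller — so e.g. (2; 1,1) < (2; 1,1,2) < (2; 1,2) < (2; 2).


14 collections generate NE(X_Σ); each relation:

  • {2,4}:  v_{2} + v_{4} = 0  so sig = (2; —)
  • {3,5}:  v_{3} + v_{5} = 0  so sig = (2; —)
  • {0,3}:  v_{0} + v_{3} = v_{1}  so sig = (2; 1)
  • {1,2}:  v_{1} + v_{2} = v_{5}  so sig = (2; 1)
  • {1,3}:  v_{1} + v_{3} = v_{4}  so sig = (2; 1)
  • {1,5}:  v_{1} + v_{5} = v_{0}  so sig = (2; 1)
  • {2,6}:  v_{2} + v_{6} = v_{3}  so sig = (2; 1)
  • {3,4}:  v_{3} + v_{4} = v_{6}  so sig = (2; 1)
  • {4,5}:  v_{4} + v_{5} = v_{1}  so sig = (2; 1)
  • {5,6}:  v_{5} + v_{6} = v_{4}  so sig = (2; 1)
  • {0,6}:  v_{0} + v_{6} = v_{1} + v_{4}  so sig = (2; 1,1)
  • {0,2}:  v_{0} + v_{2} = 2·v_{5}  so sig = (2; 2)
  • {0,4}:  v_{0} + v_{4} = 2·v_{1}  so sig = (2; 2)
  • {1,6}:  v_{1} + v_{6} = 2·v_{4}  so sig = (2; 2)

Sorted signature multiset PRS(X):
[(2; —), (2; —), (2; 1), (2; 1), (2; 1), (2; 1), (2; 1), (2; 1), (2; 1), (2; 1), (2; 1,1), (2; 2), (2; 2), (2; 2)]


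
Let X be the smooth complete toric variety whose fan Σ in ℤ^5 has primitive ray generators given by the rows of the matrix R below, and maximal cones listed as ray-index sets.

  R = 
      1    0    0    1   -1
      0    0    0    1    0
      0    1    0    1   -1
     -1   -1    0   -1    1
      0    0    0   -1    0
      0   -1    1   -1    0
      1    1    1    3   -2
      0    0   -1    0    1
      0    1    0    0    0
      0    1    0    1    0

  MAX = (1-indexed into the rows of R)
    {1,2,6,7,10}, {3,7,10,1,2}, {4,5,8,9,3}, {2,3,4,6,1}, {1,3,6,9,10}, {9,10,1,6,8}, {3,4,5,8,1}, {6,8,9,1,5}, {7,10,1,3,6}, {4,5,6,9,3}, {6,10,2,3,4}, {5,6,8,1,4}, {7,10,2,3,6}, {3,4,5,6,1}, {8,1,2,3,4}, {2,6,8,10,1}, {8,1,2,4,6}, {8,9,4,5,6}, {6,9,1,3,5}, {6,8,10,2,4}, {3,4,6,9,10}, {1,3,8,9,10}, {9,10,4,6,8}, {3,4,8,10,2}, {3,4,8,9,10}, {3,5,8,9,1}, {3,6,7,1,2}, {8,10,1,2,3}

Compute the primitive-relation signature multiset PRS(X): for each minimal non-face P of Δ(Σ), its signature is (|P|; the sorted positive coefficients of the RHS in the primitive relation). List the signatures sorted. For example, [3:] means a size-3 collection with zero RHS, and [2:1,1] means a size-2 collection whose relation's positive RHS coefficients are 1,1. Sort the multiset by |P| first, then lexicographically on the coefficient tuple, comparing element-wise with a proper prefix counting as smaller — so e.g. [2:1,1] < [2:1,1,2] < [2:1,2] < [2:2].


Primitive collections (11):

  P={2,5}:  v_{2} + v_{5} = 0  ⟹  sig = [2:]
  P={2,9}:  v_{2} + v_{9} = v_{10}  ⟹  sig = [2:1]
  P={5,10}:  v_{5} + v_{10} = v_{9}  ⟹  sig = [2:1]
  P={7,8}:  v_{7} + v_{8} = v_{1} + v_{2} + v_{10}  ⟹  sig = [2:1,1,1]
  P={5,7}:  v_{5} + v_{7} = v_{1} + v_{3} + v_{6} + v_{10}  ⟹  sig = [2:1,1,1,1]
  P={7,9}:  v_{7} + v_{9} = v_{1} + v_{3} + v_{6} + 2·v_{10}  ⟹  sig = [2:1,1,1,2]
  P={4,7}:  v_{4} + v_{7} = 2·v_{2} + v_{3} + v_{6}  ⟹  sig = [2:1,1,2]
  P={1,4,9}:  v_{1} + v_{4} + v_{9} = 0  ⟹  sig = [3:]
  P={3,6,8}:  v_{3} + v_{6} + v_{8} = 0  ⟹  sig = [3:]
  P={1,4,10}:  v_{1} + v_{4} + v_{10} = v_{2}  ⟹  sig = [3:1]
  P={1,2,3,6,10}:  v_{1} + v_{2} + v_{3} + v_{6} + v_{10} = v_{7}  ⟹  sig = [5:1]

Signatures (|P|; sorted positive RHS coefficients), sorted:
{ [2:],  [2:1] ×2,  [2:1,1,1],  [2:1,1,1,1],  [2:1,1,1,2],  [2:1,1,2],  [3:] ×2,  [3:1],  [5:1] }


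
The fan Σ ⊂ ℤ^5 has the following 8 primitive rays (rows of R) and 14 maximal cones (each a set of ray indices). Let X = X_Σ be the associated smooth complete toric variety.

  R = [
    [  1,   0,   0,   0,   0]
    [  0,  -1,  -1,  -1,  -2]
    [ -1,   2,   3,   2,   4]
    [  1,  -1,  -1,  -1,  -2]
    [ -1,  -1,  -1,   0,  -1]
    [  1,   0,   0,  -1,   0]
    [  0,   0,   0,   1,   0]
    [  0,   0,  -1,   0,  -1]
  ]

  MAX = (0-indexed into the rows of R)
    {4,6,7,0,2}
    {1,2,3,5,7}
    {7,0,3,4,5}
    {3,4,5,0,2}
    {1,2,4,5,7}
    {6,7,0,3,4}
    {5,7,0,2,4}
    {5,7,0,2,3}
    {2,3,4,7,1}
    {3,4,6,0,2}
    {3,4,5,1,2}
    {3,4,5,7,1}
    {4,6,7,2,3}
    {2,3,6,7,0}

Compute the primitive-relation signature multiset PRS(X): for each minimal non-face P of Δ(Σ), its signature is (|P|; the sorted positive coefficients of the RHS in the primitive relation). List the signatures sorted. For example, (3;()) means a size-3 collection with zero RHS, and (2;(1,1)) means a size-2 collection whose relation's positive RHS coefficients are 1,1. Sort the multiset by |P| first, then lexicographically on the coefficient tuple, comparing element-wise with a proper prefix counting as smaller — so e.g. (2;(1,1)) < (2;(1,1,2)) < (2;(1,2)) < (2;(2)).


5 collections generate NE(X_Σ); each relation:

  P = {0,1}:  v_{0} + v_{1} = v_{3}  so sig = (2;(1))
  P = {5,6}:  v_{5} + v_{6} = v_{0}  so sig = (2;(1))
  P = {1,6}:  v_{1} + v_{6} = v_{2} + 2·v_{3} + v_{4} + v_{7}  so sig = (2;(1,1,1,2))
  P = {2,3,4,5,7}:  v_{2} + v_{3} + v_{4} + v_{5} + v_{7} = 0  so sig = (5;())
  P = {0,2,3,4,7}:  v_{0} + v_{2} + v_{3} + v_{4} + v_{7} = v_{6}  so sig = (5;(1))

so the primitive-relation signature multiset is
[(2;(1)), (2;(1)), (2;(1,1,1,2)), (5;()), (5;(1))]


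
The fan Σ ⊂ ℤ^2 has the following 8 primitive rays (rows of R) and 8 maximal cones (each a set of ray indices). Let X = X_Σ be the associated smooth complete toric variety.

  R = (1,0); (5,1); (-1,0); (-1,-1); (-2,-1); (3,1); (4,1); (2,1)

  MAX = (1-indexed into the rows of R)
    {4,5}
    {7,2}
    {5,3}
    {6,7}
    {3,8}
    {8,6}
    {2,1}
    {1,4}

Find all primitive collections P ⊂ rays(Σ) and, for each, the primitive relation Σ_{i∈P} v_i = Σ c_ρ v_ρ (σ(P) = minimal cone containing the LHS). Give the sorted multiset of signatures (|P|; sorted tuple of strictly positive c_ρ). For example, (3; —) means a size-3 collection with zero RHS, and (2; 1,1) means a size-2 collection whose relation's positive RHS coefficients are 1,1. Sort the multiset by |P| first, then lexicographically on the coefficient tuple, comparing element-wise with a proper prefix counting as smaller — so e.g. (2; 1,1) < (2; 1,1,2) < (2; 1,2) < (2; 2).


20 collections generate NE(X_Σ); each relation:

  P={1,3}:  v_{1} + v_{3} = 0 — sig = (2; —)
  P={5,8}:  v_{5} + v_{8} = 0 — sig = (2; —)
  P={1,5}:  v_{1} + v_{5} = v_{4} — sig = (2; 1)
  P={1,6}:  v_{1} + v_{6} = v_{7} — sig = (2; 1)
  P={1,7}:  v_{1} + v_{7} = v_{2} — sig = (2; 1)
  P={1,8}:  v_{1} + v_{8} = v_{6} — sig = (2; 1)
  P={2,3}:  v_{2} + v_{3} = v_{7} — sig = (2; 1)
  P={3,4}:  v_{3} + v_{4} = v_{5} — sig = (2; 1)
  P={3,6}:  v_{3} + v_{6} = v_{8} — sig = (2; 1)
  P={3,7}:  v_{3} + v_{7} = v_{6} — sig = (2; 1)
  P={4,8}:  v_{4} + v_{8} = v_{1} — sig = (2; 1)
  P={5,6}:  v_{5} + v_{6} = v_{1} — sig = (2; 1)
  P={2,8}:  v_{2} + v_{8} = v_{6} + v_{7} — sig = (2; 1,1)
  P={2,6}:  v_{2} + v_{6} = 2·v_{7} — sig = (2; 2)
  P={4,6}:  v_{4} + v_{6} = 2·v_{1} — sig = (2; 2)
  P={5,7}:  v_{5} + v_{7} = 2·v_{1} — sig = (2; 2)
  P={7,8}:  v_{7} + v_{8} = 2·v_{6} — sig = (2; 2)
  P={2,5}:  v_{2} + v_{5} = 3·v_{1} — sig = (2; 3)
  P={4,7}:  v_{4} + v_{7} = 3·v_{1} — sig = (2; 3)
  P={2,4}:  v_{2} + v_{4} = 4·v_{1} — sig = (2; 4)

so the primitive-relation signature multiset is
{ (2; —) ×2,  (2; 1) ×10,  (2; 1,1),  (2; 2) ×4,  (2; 3) ×2,  (2; 4) }


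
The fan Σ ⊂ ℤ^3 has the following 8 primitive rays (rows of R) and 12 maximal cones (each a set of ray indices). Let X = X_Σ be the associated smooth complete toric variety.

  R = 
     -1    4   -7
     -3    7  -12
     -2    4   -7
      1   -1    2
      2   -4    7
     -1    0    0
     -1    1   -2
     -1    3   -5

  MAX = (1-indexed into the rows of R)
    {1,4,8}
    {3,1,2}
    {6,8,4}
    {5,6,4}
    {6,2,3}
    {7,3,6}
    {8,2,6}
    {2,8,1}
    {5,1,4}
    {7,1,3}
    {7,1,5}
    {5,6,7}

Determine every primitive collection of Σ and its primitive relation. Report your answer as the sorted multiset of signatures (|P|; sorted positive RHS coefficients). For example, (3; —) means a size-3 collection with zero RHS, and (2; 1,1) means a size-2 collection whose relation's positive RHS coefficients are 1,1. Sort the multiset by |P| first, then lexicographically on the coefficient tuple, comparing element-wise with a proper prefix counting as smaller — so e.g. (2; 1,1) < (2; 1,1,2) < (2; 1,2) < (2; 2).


Δ(Σ) — 8 vertices, 10 min non-faces:

  {3,5}:  v_{3} + v_{5} = 0 ; sig = (2; —)
  {4,7}:  v_{4} + v_{7} = 0 ; sig = (2; —)
  {1,6}:  v_{1} + v_{6} = v_{3} ; sig = (2; 1)
  {2,5}:  v_{2} + v_{5} = v_{8} ; sig = (2; 1)
  {3,4}:  v_{3} + v_{4} = v_{8} ; sig = (2; 1)
  {3,8}:  v_{3} + v_{8} = v_{2} ; sig = (2; 1)
  {5,8}:  v_{5} + v_{8} = v_{4} ; sig = (2; 1)
  {7,8}:  v_{7} + v_{8} = v_{3} ; sig = (2; 1)
  {2,4}:  v_{2} + v_{4} = 2·v_{8} ; sig = (2; 2)
  {2,7}:  v_{2} + v_{7} = 2·v_{3} ; sig = (2; 2)

Sorted signature multiset PRS(X):
    (2; —)
    (2; —)
    (2; 1)
    (2; 1)
    (2; 1)
    (2; 1)
    (2; 1)
    (2; 1)
    (2; 2)
    (2; 2)


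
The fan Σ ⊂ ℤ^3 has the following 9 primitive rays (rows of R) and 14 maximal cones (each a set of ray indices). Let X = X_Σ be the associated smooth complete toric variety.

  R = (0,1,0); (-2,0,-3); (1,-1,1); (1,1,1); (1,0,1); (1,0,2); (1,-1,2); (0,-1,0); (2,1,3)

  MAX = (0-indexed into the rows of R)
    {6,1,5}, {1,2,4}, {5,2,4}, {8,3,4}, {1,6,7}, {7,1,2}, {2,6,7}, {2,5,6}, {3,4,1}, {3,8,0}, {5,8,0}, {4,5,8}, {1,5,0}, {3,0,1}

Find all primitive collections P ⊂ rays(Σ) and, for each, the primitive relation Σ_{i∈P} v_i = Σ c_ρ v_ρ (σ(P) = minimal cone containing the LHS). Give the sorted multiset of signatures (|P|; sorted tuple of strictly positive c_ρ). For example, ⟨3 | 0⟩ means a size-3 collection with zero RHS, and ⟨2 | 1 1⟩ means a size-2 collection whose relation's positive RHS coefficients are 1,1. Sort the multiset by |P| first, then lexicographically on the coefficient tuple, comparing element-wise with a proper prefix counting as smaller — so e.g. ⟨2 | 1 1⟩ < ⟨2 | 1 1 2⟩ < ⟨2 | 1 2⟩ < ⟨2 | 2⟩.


The 18 primitive collections of Σ (r=9, n=3):

  • {0,7}:  v_{0} + v_{7} = 0  so sig = ⟨2 | 0⟩
  • {0,2}:  v_{0} + v_{2} = v_{4}  so sig = ⟨2 | 1⟩
  • {0,4}:  v_{0} + v_{4} = v_{3}  so sig = ⟨2 | 1⟩
  • {0,6}:  v_{0} + v_{6} = v_{5}  so sig = ⟨2 | 1⟩
  • {1,8}:  v_{1} + v_{8} = v_{0}  so sig = ⟨2 | 1⟩
  • {3,5}:  v_{3} + v_{5} = v_{8}  so sig = ⟨2 | 1⟩
  • {3,7}:  v_{3} + v_{7} = v_{4}  so sig = ⟨2 | 1⟩
  • {4,7}:  v_{4} + v_{7} = v_{2}  so sig = ⟨2 | 1⟩
  • {5,7}:  v_{5} + v_{7} = v_{6}  so sig = ⟨2 | 1⟩
  • {3,6}:  v_{3} + v_{6} = v_{4} + v_{5}  so sig = ⟨2 | 1 1⟩
  • {4,6}:  v_{4} + v_{6} = v_{2} + v_{5}  so sig = ⟨2 | 1 1⟩
  • {7,8}:  v_{7} + v_{8} = v_{4} + v_{5}  so sig = ⟨2 | 1 1⟩
  • {2,8}:  v_{2} + v_{8} = 2·v_{4} + v_{5}  so sig = ⟨2 | 1 2⟩
  • {6,8}:  v_{6} + v_{8} = v_{4} + 2·v_{5}  so sig = ⟨2 | 1 2⟩
  • {2,3}:  v_{2} + v_{3} = 2·v_{4}  so sig = ⟨2 | 2⟩
  • {1,4,5}:  v_{1} + v_{4} + v_{5} = 0  so sig = ⟨3 | 0⟩
  • {1,2,5}:  v_{1} + v_{2} + v_{5} = v_{7}  so sig = ⟨3 | 1⟩
  • {1,2,6}:  v_{1} + v_{2} + v_{6} = 2·v_{7}  so sig = ⟨3 | 2⟩

Sorted signature multiset PRS(X):
    ⟨2 | 0⟩
    ⟨2 | 1⟩
    ⟨2 | 1⟩
    ⟨2 | 1⟩
    ⟨2 | 1⟩
    ⟨2 | 1⟩
    ⟨2 | 1⟩
    ⟨2 | 1⟩
    ⟨2 | 1⟩
    ⟨2 | 1 1⟩
    ⟨2 | 1 1⟩
    ⟨2 | 1 1⟩
    ⟨2 | 1 2⟩
    ⟨2 | 1 2⟩
    ⟨2 | 2⟩
    ⟨3 | 0⟩
    ⟨3 | 1⟩
    ⟨3 | 2⟩


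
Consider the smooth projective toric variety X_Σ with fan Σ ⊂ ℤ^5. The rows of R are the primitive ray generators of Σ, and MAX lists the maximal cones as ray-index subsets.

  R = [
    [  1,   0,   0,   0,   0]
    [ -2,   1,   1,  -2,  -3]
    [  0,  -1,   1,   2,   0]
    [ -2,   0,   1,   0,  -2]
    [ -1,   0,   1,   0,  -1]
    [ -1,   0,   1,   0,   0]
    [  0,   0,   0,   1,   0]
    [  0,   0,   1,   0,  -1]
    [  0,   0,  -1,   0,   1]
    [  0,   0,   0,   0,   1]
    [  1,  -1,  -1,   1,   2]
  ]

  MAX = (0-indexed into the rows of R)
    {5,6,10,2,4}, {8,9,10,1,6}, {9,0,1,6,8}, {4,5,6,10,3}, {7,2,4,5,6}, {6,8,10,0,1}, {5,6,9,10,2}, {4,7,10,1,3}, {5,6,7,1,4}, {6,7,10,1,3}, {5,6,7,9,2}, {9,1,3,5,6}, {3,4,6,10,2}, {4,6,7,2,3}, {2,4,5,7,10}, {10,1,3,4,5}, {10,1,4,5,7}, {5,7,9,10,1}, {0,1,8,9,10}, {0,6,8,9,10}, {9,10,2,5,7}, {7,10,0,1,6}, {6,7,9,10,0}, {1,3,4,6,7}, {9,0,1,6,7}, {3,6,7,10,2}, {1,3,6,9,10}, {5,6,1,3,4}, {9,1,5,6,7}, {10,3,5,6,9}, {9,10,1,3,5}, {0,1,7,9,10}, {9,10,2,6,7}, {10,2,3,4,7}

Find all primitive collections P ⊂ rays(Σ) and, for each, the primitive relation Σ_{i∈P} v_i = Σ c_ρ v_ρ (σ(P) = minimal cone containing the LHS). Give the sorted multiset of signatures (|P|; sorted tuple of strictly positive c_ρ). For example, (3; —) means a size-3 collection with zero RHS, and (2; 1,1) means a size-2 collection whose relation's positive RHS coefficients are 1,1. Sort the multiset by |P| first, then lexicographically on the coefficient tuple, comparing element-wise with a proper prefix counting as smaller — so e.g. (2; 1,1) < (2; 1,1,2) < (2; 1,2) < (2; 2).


21 collections generate NE(X_Σ); each relation:

  • {7,8}:  v_{7} + v_{8} = 0 — sig = (2; —)
  • {0,4}:  v_{0} + v_{4} = v_{7} — sig = (2; 1)
  • {4,9}:  v_{4} + v_{9} = v_{5} — sig = (2; 1)
  • {0,5}:  v_{0} + v_{5} = v_{7} + v_{9} — sig = (2; 1,1)
  • {1,2}:  v_{1} + v_{2} = v_{3} + v_{7} — sig = (2; 1,1)
  • {2,8}:  v_{2} + v_{8} = v_{4} + v_{6} + v_{10} — sig = (2; 1,1,1)
  • {0,3}:  v_{0} + v_{3} = v_{1} + v_{6} + v_{7} + v_{10} — sig = (2; 1,1,1,1)
  • {4,8}:  v_{4} + v_{8} = v_{1} + v_{6} + v_{9} + v_{10} — sig = (2; 1,1,1,1)
  • {5,8}:  v_{5} + v_{8} = v_{1} + v_{6} + 2·v_{9} + v_{10} — sig = (2; 1,1,1,2)
  • {0,2}:  v_{0} + v_{2} = v_{6} + 2·v_{7} + v_{10} — sig = (2; 1,1,2)
  • {3,8}:  v_{3} + v_{8} = 2·v_{1} + 2·v_{6} + v_{9} + 2·v_{10} — sig = (2; 1,2,2,2)
  • {2,3,9}:  v_{2} + v_{3} + v_{9} = 3·v_{4} + v_{6} + v_{10} — sig = (3; 1,1,3)
  • {2,3,5}:  v_{2} + v_{3} + v_{5} = 4·v_{4} + v_{6} + v_{10} — sig = (3; 1,1,4)
  • {3,7,9}:  v_{3} + v_{7} + v_{9} = 2·v_{4} — sig = (3; 2)
  • {3,5,7}:  v_{3} + v_{5} + v_{7} = 3·v_{4} — sig = (3; 3)
  • {1,4,6,10}:  v_{1} + v_{4} + v_{6} + v_{10} = v_{3} — sig = (4; 1)
  • {4,6,7,10}:  v_{4} + v_{6} + v_{7} + v_{10} = v_{2} — sig = (4; 1)
  • {1,5,6,10}:  v_{1} + v_{5} + v_{6} + v_{10} = v_{3} + v_{9} — sig = (4; 1,1)
  • {5,6,7,10}:  v_{5} + v_{6} + v_{7} + v_{10} = v_{2} + v_{9} — sig = (4; 1,1)
  • {0,1,6,9,10}:  v_{0} + v_{1} + v_{6} + v_{9} + v_{10} = 0 — sig = (5; —)
  • {1,6,7,9,10}:  v_{1} + v_{6} + v_{7} + v_{9} + v_{10} = v_{4} — sig = (5; 1)

Signatures (|P|; sorted positive RHS coefficients), sorted:
[(2; —), (2; 1), (2; 1), (2; 1,1), (2; 1,1), (2; 1,1,1), (2; 1,1,1,1), (2; 1,1,1,1), (2; 1,1,1,2), (2; 1,1,2), (2; 1,2,2,2), (3; 1,1,3), (3; 1,1,4), (3; 2), (3; 3), (4; 1), (4; 1), (4; 1,1), (4; 1,1), (5; —), (5; 1)]


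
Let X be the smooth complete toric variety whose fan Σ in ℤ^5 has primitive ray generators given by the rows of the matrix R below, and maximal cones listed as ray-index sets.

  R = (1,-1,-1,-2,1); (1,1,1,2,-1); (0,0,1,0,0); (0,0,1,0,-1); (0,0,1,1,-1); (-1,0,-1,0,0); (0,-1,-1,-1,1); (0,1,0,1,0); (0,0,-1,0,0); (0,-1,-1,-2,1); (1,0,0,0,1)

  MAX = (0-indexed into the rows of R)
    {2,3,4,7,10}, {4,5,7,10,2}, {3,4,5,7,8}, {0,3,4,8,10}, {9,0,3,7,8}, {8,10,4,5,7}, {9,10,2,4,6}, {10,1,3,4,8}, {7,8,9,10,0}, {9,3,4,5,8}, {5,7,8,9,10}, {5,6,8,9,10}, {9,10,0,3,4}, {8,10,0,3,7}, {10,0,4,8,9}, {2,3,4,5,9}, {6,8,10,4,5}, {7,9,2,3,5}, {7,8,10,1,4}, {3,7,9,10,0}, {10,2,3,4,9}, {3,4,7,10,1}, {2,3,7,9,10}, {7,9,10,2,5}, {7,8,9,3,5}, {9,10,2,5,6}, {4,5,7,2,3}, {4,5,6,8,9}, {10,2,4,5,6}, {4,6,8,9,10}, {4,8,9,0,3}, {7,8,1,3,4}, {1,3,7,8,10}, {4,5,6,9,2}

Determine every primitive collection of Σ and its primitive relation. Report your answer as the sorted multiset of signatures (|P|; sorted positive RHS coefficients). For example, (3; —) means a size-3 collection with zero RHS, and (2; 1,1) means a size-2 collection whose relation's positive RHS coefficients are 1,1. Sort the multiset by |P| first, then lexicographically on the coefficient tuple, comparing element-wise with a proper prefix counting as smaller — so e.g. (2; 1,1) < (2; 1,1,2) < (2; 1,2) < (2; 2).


Σ has 17 primitive collections:

  P={2,8}:  v_{2} + v_{8} = 0  so sig = (2; —)
  P={0,5}:  v_{0} + v_{5} = v_{8} + v_{9}  so sig = (2; 1,1)
  P={3,6}:  v_{3} + v_{6} = v_{4} + v_{9}  so sig = (2; 1,1)
  P={6,7}:  v_{6} + v_{7} = v_{5} + v_{10}  so sig = (2; 1,1)
  P={0,2}:  v_{0} + v_{2} = v_{3} + v_{9} + v_{10}  so sig = (2; 1,1,1)
  P={1,5}:  v_{1} + v_{5} = v_{4} + v_{7} + v_{8}  so sig = (2; 1,1,1)
  P={1,6}:  v_{1} + v_{6} = v_{4} + v_{8} + v_{10}  so sig = (2; 1,1,1)
  P={1,9}:  v_{1} + v_{9} = v_{3} + v_{8} + v_{10}  so sig = (2; 1,1,1)
  P={1,2}:  v_{1} + v_{2} = v_{3} + v_{4} + v_{7} + v_{10}  so sig = (2; 1,1,1,1)
  P={0,6}:  v_{0} + v_{6} = v_{4} + v_{8} + 2·v_{9} + v_{10}  so sig = (2; 1,1,1,2)
  P={0,1}:  v_{0} + v_{1} = 2·v_{3} + 2·v_{8} + 2·v_{10}  so sig = (2; 2,2,2)
  P={3,5,10}:  v_{3} + v_{5} + v_{10} = 0  so sig = (3; —)
  P={4,7,9}:  v_{4} + v_{7} + v_{9} = 0  so sig = (3; —)
  P={0,4,7}:  v_{0} + v_{4} + v_{7} = v_{3} + v_{8} + v_{10}  so sig = (3; 1,1,1)
  P={3,8,9,10}:  v_{3} + v_{8} + v_{9} + v_{10} = v_{0}  so sig = (4; 1)
  P={4,5,9,10}:  v_{4} + v_{5} + v_{9} + v_{10} = v_{6}  so sig = (4; 1)
  P={3,4,7,8,10}:  v_{3} + v_{4} + v_{7} + v_{8} + v_{10} = v_{1}  so sig = (5; 1)

Signatures (|P|; sorted positive RHS coefficients), sorted:
    |P|=2: 11 collections, coeffs (), (1,1), (1,1), (1,1), (1,1,1), (1,1,1), (1,1,1), (1,1,1), (1,1,1,1), (1,1,1,2), (2,2,2)
    |P|=3: 3 collections, coeffs (), (), (1,1,1)
    |P|=4: 2 collections, coeffs (1), (1)
    |P|=5: 1 collection, coeffs (1)


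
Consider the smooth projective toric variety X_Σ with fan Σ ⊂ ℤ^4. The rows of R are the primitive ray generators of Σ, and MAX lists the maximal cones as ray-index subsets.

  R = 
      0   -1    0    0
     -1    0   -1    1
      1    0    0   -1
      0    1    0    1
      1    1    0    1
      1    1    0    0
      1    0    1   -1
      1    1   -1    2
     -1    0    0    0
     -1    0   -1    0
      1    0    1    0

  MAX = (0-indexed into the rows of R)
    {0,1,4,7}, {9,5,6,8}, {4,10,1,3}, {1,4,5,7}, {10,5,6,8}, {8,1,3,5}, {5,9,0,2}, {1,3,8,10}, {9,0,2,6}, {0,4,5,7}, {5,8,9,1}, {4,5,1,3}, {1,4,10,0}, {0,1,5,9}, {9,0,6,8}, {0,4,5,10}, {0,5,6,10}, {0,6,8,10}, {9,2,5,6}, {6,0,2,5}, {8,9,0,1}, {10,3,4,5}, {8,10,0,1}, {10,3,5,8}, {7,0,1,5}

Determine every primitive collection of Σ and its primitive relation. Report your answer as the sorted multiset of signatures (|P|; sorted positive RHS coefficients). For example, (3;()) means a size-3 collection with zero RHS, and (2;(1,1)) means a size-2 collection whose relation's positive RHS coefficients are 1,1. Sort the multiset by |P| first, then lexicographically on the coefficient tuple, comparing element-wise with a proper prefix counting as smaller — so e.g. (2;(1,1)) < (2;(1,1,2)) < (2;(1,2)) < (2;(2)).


Σ has 23 primitive collections:

  P = {1,6}:  v_{1} + v_{6} = 0  so sig = (2;())
  P = {9,10}:  v_{9} + v_{10} = 0  so sig = (2;())
  P = {2,3}:  v_{2} + v_{3} = v_{5}  so sig = (2;(1))
  P = {4,8}:  v_{4} + v_{8} = v_{3}  so sig = (2;(1))
  P = {0,3}:  v_{0} + v_{3} = v_{1} + v_{10}  so sig = (2;(1,1))
  P = {2,8}:  v_{2} + v_{8} = v_{6} + v_{9}  so sig = (2;(1,1))
  P = {4,6}:  v_{4} + v_{6} = v_{5} + v_{10}  so sig = (2;(1,1))
  P = {4,9}:  v_{4} + v_{9} = v_{1} + v_{5}  so sig = (2;(1,1))
  P = {7,8}:  v_{7} + v_{8} = v_{1} + v_{4}  so sig = (2;(1,1))
  P = {1,2}:  v_{1} + v_{2} = v_{0} + v_{5} + v_{9}  so sig = (2;(1,1,1))
  P = {2,10}:  v_{2} + v_{10} = v_{0} + v_{5} + v_{6}  so sig = (2;(1,1,1))
  P = {3,6}:  v_{3} + v_{6} = v_{5} + v_{8} + v_{10}  so sig = (2;(1,1,1))
  P = {3,9}:  v_{3} + v_{9} = v_{1} + v_{5} + v_{8}  so sig = (2;(1,1,1))
  P = {6,7}:  v_{6} + v_{7} = v_{0} + v_{4} + v_{5}  so sig = (2;(1,1,1))
  P = {2,4}:  v_{2} + v_{4} = v_{0} + 2·v_{5}  so sig = (2;(1,2))
  P = {3,7}:  v_{3} + v_{7} = v_{1} + 2·v_{4}  so sig = (2;(1,2))
  P = {7,10}:  v_{7} + v_{10} = v_{0} + 2·v_{4}  so sig = (2;(1,2))
  P = {7,9}:  v_{7} + v_{9} = v_{0} + 2·v_{1} + 2·v_{5}  so sig = (2;(1,2,2))
  P = {2,7}:  v_{2} + v_{7} = 2·v_{0} + v_{1} + 3·v_{5}  so sig = (2;(1,2,3))
  P = {0,5,8}:  v_{0} + v_{5} + v_{8} = 0  so sig = (3;())
  P = {1,5,10}:  v_{1} + v_{5} + v_{10} = v_{4}  so sig = (3;(1))
  P = {0,1,4,5}:  v_{0} + v_{1} + v_{4} + v_{5} = v_{7}  so sig = (4;(1))
  P = {0,5,6,9}:  v_{0} + v_{5} + v_{6} + v_{9} = v_{2}  so sig = (4;(1))

Signatures (|P|; sorted positive RHS coefficients), sorted:
{ (2;()) ×2,  (2;(1)) ×2,  (2;(1,1)) ×5,  (2;(1,1,1)) ×5,  (2;(1,2)) ×3,  (2;(1,2,2)),  (2;(1,2,3)),  (3;()),  (3;(1)),  (4;(1)) ×2 }


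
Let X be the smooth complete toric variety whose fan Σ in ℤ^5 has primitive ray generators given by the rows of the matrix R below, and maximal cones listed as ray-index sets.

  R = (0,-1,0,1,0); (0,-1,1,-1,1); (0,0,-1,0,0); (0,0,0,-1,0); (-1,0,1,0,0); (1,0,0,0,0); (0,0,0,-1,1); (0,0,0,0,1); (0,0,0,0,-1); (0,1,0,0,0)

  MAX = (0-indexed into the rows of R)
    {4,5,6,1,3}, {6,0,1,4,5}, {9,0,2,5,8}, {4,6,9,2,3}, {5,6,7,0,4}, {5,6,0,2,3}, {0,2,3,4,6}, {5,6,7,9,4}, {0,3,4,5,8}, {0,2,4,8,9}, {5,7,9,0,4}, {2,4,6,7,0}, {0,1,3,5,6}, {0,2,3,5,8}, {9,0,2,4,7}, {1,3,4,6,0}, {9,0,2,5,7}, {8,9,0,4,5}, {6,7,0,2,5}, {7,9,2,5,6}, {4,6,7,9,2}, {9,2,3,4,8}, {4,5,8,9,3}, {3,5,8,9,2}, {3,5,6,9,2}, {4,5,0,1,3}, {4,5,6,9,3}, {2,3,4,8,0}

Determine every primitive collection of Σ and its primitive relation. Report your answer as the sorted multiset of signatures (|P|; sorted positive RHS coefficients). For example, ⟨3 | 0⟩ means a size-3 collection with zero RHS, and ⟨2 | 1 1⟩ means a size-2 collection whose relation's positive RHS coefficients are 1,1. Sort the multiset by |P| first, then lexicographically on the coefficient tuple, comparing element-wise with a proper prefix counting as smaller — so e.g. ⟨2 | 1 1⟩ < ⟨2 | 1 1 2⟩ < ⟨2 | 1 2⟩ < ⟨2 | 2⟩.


|primitive collections| = 11. Relations:

  P = {7,8}:  v_{7} + v_{8} = 0  so sig = ⟨2 | 0⟩
  P = {3,7}:  v_{3} + v_{7} = v_{6}  so sig = ⟨2 | 1⟩
  P = {6,8}:  v_{6} + v_{8} = v_{3}  so sig = ⟨2 | 1⟩
  P = {1,2}:  v_{1} + v_{2} = v_{0} + v_{3} + v_{6}  so sig = ⟨2 | 1 1 1⟩
  P = {1,9}:  v_{1} + v_{9} = v_{4} + v_{5} + v_{6}  so sig = ⟨2 | 1 1 1⟩
  P = {1,7}:  v_{1} + v_{7} = v_{0} + v_{4} + v_{5} + 2·v_{6}  so sig = ⟨2 | 1 1 1 2⟩
  P = {1,8}:  v_{1} + v_{8} = v_{0} + 2·v_{3} + v_{4} + v_{5}  so sig = ⟨2 | 1 1 1 2⟩
  P = {0,3,9}:  v_{0} + v_{3} + v_{9} = 0  so sig = ⟨3 | 0⟩
  P = {2,4,5}:  v_{2} + v_{4} + v_{5} = 0  so sig = ⟨3 | 0⟩
  P = {0,6,9}:  v_{0} + v_{6} + v_{9} = v_{7}  so sig = ⟨3 | 1⟩
  P = {0,3,4,5,6}:  v_{0} + v_{3} + v_{4} + v_{5} + v_{6} = v_{1}  so sig = ⟨5 | 1⟩

Signatures (|P|; sorted positive RHS coefficients), sorted:
{ ⟨2 | 0⟩,  ⟨2 | 1⟩ ×2,  ⟨2 | 1 1 1⟩ ×2,  ⟨2 | 1 1 1 2⟩ ×2,  ⟨3 | 0⟩ ×2,  ⟨3 | 1⟩,  ⟨5 | 1⟩ }
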